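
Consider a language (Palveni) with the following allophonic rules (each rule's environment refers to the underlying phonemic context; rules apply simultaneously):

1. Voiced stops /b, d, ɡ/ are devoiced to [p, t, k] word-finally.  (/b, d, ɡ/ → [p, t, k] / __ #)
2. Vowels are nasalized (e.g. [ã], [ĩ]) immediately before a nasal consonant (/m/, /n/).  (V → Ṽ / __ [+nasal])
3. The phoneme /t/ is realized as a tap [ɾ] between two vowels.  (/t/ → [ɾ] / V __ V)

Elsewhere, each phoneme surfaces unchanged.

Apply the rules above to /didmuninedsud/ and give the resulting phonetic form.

/d/ (word-initial) fails the environment for rule 1, so it stays [d].
/i/ (between /d/ and /d/): rule 2 targets it, but not before a nasal consonant → unchanged [i].
/d/ (between /i/ and /m/) fails the environment for rule 1, so it stays [d].
/u/ — between /m/ and /n/, before a nasal consonant — surfaces as [ũ] (rule 2).
/i/ — between /n/ and /n/, before a nasal consonant — surfaces as [ĩ] (rule 2).
/e/ — between /n/ and /d/; rule 2 does not apply here → [e].
/d/ (between /e/ and /s/) is in the target of rule 1 but the environment (word-finally) is not met → [d].
/u/ (between /s/ and /d/): rule 2 targets it, but not before a nasal consonant → unchanged [u].
Rule 1 applies to /d/ (word-final: word-finally) → [t].

[didmũnĩnedsut]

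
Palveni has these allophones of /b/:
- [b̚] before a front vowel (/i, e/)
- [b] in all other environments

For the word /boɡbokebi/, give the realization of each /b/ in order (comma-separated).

[b], [b], [b̚]

Occurrence 1 (position 1): no conditioning environment matches → elsewhere allophone [b].
Occurrence 2 (position 4): no conditioning environment matches → elsewhere allophone [b].
Occurrence 3 (position 8): before a front vowel (/i, e/) → [b̚].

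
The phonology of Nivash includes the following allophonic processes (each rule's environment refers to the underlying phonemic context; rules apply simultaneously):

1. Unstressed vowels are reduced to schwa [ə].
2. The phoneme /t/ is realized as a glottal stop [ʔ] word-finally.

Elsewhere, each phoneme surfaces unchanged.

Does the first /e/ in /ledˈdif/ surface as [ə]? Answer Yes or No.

Yes

/e/ meets the environment for rule 1 (in an unstressed syllable) → [ə].
The actual realization is [ə], which matches [ə].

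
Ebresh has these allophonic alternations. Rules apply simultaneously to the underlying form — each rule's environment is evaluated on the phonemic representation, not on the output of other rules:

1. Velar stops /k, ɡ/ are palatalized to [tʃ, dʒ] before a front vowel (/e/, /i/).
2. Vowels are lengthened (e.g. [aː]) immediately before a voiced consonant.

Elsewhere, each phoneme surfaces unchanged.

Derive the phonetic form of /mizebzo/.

[miːzeːbzo]

/m/ (word-initial): no rule targets it → [m].
/i/ — between /m/ and /z/, before a voiced consonant — surfaces as [iː] (rule 2).
/z/ stays [z].
/e/ — between /z/ and /b/, before a voiced consonant — surfaces as [eː] (rule 2).
/b/ stays [b].
/z/ — not in any rule's target class → [z].
/o/ (word-final) is in the target of rule 2 but the environment (before a voiced consonant) is not met → [o].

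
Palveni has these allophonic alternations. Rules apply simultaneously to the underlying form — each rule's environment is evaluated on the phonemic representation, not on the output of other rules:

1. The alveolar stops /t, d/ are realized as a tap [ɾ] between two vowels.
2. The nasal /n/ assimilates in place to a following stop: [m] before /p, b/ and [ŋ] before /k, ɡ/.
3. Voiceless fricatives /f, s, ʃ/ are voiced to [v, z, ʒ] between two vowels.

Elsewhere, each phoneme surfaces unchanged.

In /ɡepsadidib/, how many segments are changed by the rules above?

2

Segments that undergo a rule: /d/ → [ɾ] (rule 1); /d/ → [ɾ] (rule 1).
All other segments surface unchanged.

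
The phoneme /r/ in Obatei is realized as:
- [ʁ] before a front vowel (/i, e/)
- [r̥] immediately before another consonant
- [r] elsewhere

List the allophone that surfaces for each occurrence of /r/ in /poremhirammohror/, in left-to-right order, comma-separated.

[ʁ], [r], [r], [r]

Occurrence 1 (position 3): before a front vowel (/i, e/) → [ʁ].
Occurrence 2 (position 8): no conditioning environment matches → elsewhere allophone [r].
Occurrence 3 (position 14): no conditioning environment matches → elsewhere allophone [r].
Occurrence 4 (position 16): no conditioning environment matches → elsewhere allophone [r].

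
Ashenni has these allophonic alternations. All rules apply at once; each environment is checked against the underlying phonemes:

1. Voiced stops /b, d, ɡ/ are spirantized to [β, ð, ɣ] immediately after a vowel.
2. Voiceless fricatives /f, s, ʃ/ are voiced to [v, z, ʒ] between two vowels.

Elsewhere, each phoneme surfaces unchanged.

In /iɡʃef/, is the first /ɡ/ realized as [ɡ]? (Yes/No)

No

Rule 1 applies to /ɡ/ (between /i/ and /ʃ/: immediately after a vowel) → [ɣ].
The actual realization is [ɣ], not [ɡ].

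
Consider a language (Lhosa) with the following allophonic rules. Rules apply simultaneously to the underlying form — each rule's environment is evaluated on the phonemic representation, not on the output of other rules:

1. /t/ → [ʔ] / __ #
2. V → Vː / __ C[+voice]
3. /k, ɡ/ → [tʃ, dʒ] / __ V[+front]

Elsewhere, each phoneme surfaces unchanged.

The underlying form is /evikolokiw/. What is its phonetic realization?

[eːvikoːlotʃiːw]

/e/ (word-initial): before a voiced consonant, so rule 2 applies → [eː].
/v/ (between /e/ and /i/): no rule targets it → [v].
/i/ — between /v/ and /k/; rule 2 does not apply here → [i].
/k/ (between /i/ and /o/) is in the target of rule 3 but the environment (before a front vowel) is not met → [k].
/o/ (between /k/ and /l/): before a voiced consonant, so rule 2 applies → [oː].
/l/ (between /o/ and /o/): no rule targets it → [l].
/o/ — between /l/ and /k/; rule 2 does not apply here → [o].
/k/ meets the environment for rule 3 (before a front vowel) → [tʃ].
/i/ (between /k/ and /w/): before a voiced consonant, so rule 2 applies → [iː].
/w/ stays [w].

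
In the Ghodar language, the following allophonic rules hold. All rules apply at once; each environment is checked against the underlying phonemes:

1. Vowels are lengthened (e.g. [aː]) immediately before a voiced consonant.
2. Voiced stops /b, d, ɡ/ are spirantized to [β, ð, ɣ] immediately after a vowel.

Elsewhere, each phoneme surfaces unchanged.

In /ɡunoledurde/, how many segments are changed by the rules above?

5

Segments that undergo a rule: /u/ → [uː] (rule 1); /o/ → [oː] (rule 1); /e/ → [eː] (rule 1); /d/ → [ð] (rule 2); /u/ → [uː] (rule 1).
All other segments surface unchanged.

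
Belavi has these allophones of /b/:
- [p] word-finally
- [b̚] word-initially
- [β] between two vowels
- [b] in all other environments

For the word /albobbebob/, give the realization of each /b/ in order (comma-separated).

Occurrence 1 (position 3): no conditioning environment matches → elsewhere allophone [b].
Occurrence 2 (position 5): no conditioning environment matches → elsewhere allophone [b].
Occurrence 3 (position 6): no conditioning environment matches → elsewhere allophone [b].
Occurrence 4 (position 8): between two vowels → [β].
Occurrence 5 (position 10): word-finally → [p].

[b], [b], [b], [β], [p]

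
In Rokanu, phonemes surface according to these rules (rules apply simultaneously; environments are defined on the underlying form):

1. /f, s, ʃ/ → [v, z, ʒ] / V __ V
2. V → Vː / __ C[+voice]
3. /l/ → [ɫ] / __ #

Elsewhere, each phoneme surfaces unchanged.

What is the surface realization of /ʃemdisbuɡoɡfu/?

[ʃeːmdisbuːɡoːɡfu]

/ʃ/ — word-initial; rule 1 does not apply here → [ʃ].
/e/ — between /ʃ/ and /m/, before a voiced consonant — surfaces as [eː] (rule 2).
/m/ — not in any rule's target class → [m].
/d/ (between /m/ and /i/) is unaffected → [d].
/i/ (between /d/ and /s/) fails the environment for rule 2, so it stays [i].
/s/ (between /i/ and /b/): rule 1 targets it, but not between two vowels → unchanged [s].
/b/ (between /s/ and /u/): no rule targets it → [b].
/u/ (between /b/ and /ɡ/) occurs before a voiced consonant → [uː] by rule 2.
/ɡ/ — not in any rule's target class → [ɡ].
/o/ meets the environment for rule 2 (before a voiced consonant) → [oː].
/ɡ/ — not in any rule's target class → [ɡ].
/f/ (between /ɡ/ and /u/) fails the environment for rule 1, so it stays [f].
/u/ (word-final) fails the environment for rule 2, so it stays [u].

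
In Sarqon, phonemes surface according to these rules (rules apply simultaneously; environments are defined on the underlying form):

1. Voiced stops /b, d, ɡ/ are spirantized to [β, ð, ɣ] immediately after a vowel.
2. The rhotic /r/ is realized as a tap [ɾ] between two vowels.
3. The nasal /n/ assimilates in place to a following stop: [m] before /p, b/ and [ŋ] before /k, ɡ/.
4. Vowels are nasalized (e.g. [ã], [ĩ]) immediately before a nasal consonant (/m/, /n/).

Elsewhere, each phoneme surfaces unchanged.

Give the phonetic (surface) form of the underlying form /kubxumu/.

[kuβxũmu]

/k/ (word-initial) is unaffected → [k].
/u/ (between /k/ and /b/): rule 4 targets it, but not before a nasal consonant → unchanged [u].
/b/ meets the environment for rule 1 (immediately after a vowel) → [β].
/x/ — not in any rule's target class → [x].
/u/ — between /x/ and /m/, before a nasal consonant — surfaces as [ũ] (rule 4).
/m/ (between /u/ and /u/): no rule targets it → [m].
/u/ (word-final): rule 4 targets it, but not before a nasal consonant → unchanged [u].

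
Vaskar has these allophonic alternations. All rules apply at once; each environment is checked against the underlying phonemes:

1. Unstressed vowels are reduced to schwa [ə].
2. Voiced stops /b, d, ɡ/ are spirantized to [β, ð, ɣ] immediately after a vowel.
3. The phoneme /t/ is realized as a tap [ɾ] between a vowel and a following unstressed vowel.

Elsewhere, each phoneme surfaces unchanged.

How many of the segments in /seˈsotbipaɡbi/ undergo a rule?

Segments that undergo a rule: /e/ → [ə] (rule 1); /i/ → [ə] (rule 1); /a/ → [ə] (rule 1); /ɡ/ → [ɣ] (rule 2); /i/ → [ə] (rule 1).
All other segments surface unchanged.

5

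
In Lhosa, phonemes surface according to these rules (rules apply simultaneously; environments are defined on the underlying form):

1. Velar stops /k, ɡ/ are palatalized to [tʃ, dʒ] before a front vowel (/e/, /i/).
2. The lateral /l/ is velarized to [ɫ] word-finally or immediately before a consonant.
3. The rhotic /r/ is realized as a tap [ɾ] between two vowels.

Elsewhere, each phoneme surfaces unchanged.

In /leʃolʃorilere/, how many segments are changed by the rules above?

Segments that undergo a rule: /l/ → [ɫ] (rule 2); /r/ → [ɾ] (rule 3); /r/ → [ɾ] (rule 3).
All other segments surface unchanged.

3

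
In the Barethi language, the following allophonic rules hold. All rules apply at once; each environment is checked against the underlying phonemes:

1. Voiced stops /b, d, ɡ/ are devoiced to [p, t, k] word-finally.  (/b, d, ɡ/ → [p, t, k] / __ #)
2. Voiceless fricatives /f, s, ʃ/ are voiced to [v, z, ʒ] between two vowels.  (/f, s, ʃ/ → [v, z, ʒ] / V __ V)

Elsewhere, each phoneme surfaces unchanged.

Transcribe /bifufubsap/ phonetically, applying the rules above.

[bivuvubsap]

/b/ (word-initial): rule 1 targets it, but not word-finally → unchanged [b].
/f/ — between /i/ and /u/, between two vowels — surfaces as [v] (rule 2).
Rule 2 applies to /f/ (between /u/ and /u/: between two vowels) → [v].
/b/ (between /u/ and /s/): rule 1 targets it, but not word-finally → unchanged [b].
/s/ (between /b/ and /a/) is in the target of rule 2 but the environment (between two vowels) is not met → [s].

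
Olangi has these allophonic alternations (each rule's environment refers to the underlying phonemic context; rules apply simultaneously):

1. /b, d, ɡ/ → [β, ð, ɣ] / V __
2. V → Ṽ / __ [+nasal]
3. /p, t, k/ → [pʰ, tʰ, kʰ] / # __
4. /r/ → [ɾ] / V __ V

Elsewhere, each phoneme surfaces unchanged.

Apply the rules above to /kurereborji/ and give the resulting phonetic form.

/k/ meets the environment for rule 3 (word-initially) → [kʰ].
/u/ (between /k/ and /r/) is in the target of rule 2 but the environment (before a nasal consonant) is not met → [u].
/r/ meets the environment for rule 4 (between two vowels) → [ɾ].
/e/ — between /r/ and /r/; rule 2 does not apply here → [e].
/r/ meets the environment for rule 4 (between two vowels) → [ɾ].
/e/ (between /r/ and /b/) fails the environment for rule 2, so it stays [e].
Rule 1 applies to /b/ (between /e/ and /o/: immediately after a vowel) → [β].
/o/ (between /b/ and /r/): rule 2 targets it, but not before a nasal consonant → unchanged [o].
/r/ (between /o/ and /j/) fails the environment for rule 4, so it stays [r].
/j/ — not in any rule's target class → [j].
/i/ (word-final) fails the environment for rule 2, so it stays [i].

[kʰuɾeɾeβorji]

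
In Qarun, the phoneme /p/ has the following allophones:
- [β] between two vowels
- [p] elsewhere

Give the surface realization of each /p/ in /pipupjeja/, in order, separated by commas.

Occurrence 1 (position 1): no conditioning environment matches → elsewhere allophone [p].
Occurrence 2 (position 3): between two vowels → [β].
Occurrence 3 (position 5): no conditioning environment matches → elsewhere allophone [p].

[p], [β], [p]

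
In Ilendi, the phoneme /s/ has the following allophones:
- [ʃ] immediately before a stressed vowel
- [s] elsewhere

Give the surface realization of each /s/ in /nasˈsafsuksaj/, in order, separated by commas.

Occurrence 1 (position 3): no conditioning environment matches → elsewhere allophone [s].
Occurrence 2 (position 4): immediately before a stressed vowel → [ʃ].
Occurrence 3 (position 7): no conditioning environment matches → elsewhere allophone [s].
Occurrence 4 (position 10): no conditioning environment matches → elsewhere allophone [s].

[s], [ʃ], [s], [s]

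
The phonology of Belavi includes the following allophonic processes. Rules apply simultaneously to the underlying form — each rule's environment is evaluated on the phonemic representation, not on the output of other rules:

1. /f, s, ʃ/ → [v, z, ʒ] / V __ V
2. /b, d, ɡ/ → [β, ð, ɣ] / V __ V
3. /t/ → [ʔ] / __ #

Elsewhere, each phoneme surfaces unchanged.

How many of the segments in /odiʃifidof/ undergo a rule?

Segments that undergo a rule: /d/ → [ð] (rule 2); /ʃ/ → [ʒ] (rule 1); /f/ → [v] (rule 1); /d/ → [ð] (rule 2).
All other segments surface unchanged.

4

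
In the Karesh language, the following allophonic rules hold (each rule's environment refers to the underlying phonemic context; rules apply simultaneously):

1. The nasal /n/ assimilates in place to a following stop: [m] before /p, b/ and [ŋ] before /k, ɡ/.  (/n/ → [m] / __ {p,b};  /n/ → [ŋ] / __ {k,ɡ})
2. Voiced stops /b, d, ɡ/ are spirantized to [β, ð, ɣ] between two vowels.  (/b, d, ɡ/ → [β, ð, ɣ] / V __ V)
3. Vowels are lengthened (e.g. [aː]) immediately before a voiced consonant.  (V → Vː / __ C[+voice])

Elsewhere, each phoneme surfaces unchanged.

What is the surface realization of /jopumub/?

/j/ (word-initial) is unaffected → [j].
/o/ (between /j/ and /p/): rule 3 targets it, but not before a voiced consonant → unchanged [o].
/p/ stays [p].
/u/ — between /p/ and /m/, before a voiced consonant — surfaces as [uː] (rule 3).
/m/ (between /u/ and /u/): no rule targets it → [m].
/u/ (between /m/ and /b/) occurs before a voiced consonant → [uː] by rule 3.
/b/ (word-final) fails the environment for rule 2, so it stays [b].

[jopuːmuːb]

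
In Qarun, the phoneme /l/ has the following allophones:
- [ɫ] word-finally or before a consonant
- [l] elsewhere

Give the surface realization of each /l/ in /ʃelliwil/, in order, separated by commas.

[ɫ], [l], [ɫ]

Occurrence 1 (position 3): word-finally or before a consonant → [ɫ].
Occurrence 2 (position 4): no conditioning environment matches → elsewhere allophone [l].
Occurrence 3 (position 8): word-finally or before a consonant → [ɫ].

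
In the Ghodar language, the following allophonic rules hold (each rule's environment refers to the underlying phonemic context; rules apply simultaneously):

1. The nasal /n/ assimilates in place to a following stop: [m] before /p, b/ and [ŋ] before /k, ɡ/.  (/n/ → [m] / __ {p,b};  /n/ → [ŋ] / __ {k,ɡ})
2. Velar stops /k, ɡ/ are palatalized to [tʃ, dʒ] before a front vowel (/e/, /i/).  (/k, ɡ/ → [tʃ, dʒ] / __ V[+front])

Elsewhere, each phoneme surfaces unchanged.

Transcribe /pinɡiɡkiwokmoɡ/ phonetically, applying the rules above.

/p/ (word-initial): no rule targets it → [p].
/i/ — not in any rule's target class → [i].
/n/ (between /i/ and /ɡ/) occurs before a labial or velar stop → [ŋ] by rule 1.
/ɡ/ (between /n/ and /i/) occurs before a front vowel → [dʒ] by rule 2.
/i/ stays [i].
/ɡ/ (between /i/ and /k/) is in the target of rule 2 but the environment (before a front vowel) is not met → [ɡ].
/k/ (between /ɡ/ and /i/) occurs before a front vowel → [tʃ] by rule 2.
/i/ (between /k/ and /w/) is unaffected → [i].
/w/ stays [w].
/o/ (between /w/ and /k/) is unaffected → [o].
/k/ (between /o/ and /m/): rule 2 targets it, but not before a front vowel → unchanged [k].
/m/ (between /k/ and /o/): no rule targets it → [m].
/o/ (between /m/ and /ɡ/) is unaffected → [o].
/ɡ/ — word-final; rule 2 does not apply here → [ɡ].

[piŋdʒiɡtʃiwokmoɡ]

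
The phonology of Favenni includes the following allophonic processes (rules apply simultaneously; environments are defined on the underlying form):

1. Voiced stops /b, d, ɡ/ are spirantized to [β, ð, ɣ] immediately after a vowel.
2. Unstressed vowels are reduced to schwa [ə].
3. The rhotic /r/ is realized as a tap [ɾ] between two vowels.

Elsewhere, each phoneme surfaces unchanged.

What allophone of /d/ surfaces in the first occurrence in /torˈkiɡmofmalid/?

[ð]

/d/ — word-final, immediately after a vowel — surfaces as [ð] (rule 1).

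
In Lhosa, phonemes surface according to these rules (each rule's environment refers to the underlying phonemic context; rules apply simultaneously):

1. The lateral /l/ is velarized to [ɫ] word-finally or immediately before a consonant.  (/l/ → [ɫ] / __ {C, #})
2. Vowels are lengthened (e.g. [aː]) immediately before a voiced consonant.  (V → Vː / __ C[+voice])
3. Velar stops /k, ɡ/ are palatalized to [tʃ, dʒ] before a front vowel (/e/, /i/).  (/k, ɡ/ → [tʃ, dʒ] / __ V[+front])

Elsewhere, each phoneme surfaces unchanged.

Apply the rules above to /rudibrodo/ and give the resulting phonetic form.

/r/ (word-initial): no rule targets it → [r].
Rule 2 applies to /u/ (between /r/ and /d/: before a voiced consonant) → [uː].
/d/ (between /u/ and /i/): no rule targets it → [d].
/i/ (between /d/ and /b/): before a voiced consonant, so rule 2 applies → [iː].
/b/ (between /i/ and /r/): no rule targets it → [b].
/r/ (between /b/ and /o/): no rule targets it → [r].
/o/ (between /r/ and /d/) occurs before a voiced consonant → [oː] by rule 2.
/d/ stays [d].
/o/ (word-final) fails the environment for rule 2, so it stays [o].

[ruːdiːbroːdo]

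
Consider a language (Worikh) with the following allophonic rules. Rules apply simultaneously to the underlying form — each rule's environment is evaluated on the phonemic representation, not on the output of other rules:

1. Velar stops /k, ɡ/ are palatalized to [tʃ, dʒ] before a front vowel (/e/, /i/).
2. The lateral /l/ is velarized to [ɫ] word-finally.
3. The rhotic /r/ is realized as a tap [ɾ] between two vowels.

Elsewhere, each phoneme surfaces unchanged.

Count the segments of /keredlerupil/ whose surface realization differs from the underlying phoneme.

Segments that undergo a rule: /k/ → [tʃ] (rule 1); /r/ → [ɾ] (rule 3); /r/ → [ɾ] (rule 3); /l/ → [ɫ] (rule 2).
All other segments surface unchanged.

4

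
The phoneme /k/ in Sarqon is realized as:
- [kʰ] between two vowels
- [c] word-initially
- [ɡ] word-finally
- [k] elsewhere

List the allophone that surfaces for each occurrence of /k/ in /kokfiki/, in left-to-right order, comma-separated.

Occurrence 1 (position 1): word-initially → [c].
Occurrence 2 (position 3): no conditioning environment matches → elsewhere allophone [k].
Occurrence 3 (position 6): between two vowels → [kʰ].

[c], [k], [kʰ]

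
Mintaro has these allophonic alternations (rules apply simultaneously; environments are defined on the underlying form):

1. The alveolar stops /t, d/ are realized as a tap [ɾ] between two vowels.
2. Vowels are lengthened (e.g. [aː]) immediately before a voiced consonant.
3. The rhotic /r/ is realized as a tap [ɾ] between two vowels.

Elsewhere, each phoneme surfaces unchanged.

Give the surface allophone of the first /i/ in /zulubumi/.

[i]

/i/ (word-final) is in the target of rule 2 but the environment (before a voiced consonant) is not met → [i].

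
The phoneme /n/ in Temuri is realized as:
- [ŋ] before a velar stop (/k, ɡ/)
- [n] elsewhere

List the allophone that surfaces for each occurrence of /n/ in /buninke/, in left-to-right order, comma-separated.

Occurrence 1 (position 3): no conditioning environment matches → elsewhere allophone [n].
Occurrence 2 (position 5): before a velar stop → [ŋ].

[n], [ŋ]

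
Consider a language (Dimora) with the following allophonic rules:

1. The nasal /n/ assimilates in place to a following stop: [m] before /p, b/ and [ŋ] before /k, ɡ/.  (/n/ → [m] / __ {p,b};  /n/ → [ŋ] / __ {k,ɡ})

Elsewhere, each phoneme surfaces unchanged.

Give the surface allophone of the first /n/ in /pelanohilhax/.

[n]

/n/ (between /a/ and /o/): rule 1 targets it, but not before a labial or velar stop → unchanged [n].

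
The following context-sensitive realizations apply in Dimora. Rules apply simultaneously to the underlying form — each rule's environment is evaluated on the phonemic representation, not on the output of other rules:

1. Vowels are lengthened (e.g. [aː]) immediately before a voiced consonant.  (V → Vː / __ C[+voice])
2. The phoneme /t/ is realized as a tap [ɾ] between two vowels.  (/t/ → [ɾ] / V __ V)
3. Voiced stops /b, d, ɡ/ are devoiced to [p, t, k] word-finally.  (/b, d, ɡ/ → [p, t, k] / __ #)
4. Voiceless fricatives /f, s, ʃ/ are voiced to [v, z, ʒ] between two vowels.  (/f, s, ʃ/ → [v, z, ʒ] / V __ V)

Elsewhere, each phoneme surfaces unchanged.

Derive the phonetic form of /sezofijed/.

[seːzoviːjeːt]

/s/ (word-initial) fails the environment for rule 4, so it stays [s].
/e/ (between /s/ and /z/) occurs before a voiced consonant → [eː] by rule 1.
/z/ — not in any rule's target class → [z].
/o/ (between /z/ and /f/) fails the environment for rule 1, so it stays [o].
/f/ (between /o/ and /i/) occurs between two vowels → [v] by rule 4.
Rule 1 applies to /i/ (between /f/ and /j/: before a voiced consonant) → [iː].
/j/ (between /i/ and /e/) is unaffected → [j].
/e/ (between /j/ and /d/) occurs before a voiced consonant → [eː] by rule 1.
/d/ (word-final): word-finally, so rule 3 applies → [t].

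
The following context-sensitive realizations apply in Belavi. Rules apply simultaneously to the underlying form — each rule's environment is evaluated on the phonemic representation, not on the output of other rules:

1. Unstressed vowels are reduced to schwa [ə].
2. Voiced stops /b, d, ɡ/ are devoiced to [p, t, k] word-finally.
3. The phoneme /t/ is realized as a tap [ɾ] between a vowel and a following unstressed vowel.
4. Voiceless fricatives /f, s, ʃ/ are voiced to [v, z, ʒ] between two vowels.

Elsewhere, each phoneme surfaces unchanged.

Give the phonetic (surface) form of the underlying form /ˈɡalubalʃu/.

/ɡ/ (word-initial): rule 2 targets it, but not word-finally → unchanged [ɡ].
/a/ (between /ɡ/ and /l/): rule 1 targets it, but not in an unstressed syllable → unchanged [a].
/u/ meets the environment for rule 1 (in an unstressed syllable) → [ə].
/b/ — between /u/ and /a/; rule 2 does not apply here → [b].
/a/ meets the environment for rule 1 (in an unstressed syllable) → [ə].
/ʃ/ (between /l/ and /u/) fails the environment for rule 4, so it stays [ʃ].
Rule 1 applies to /u/ (word-final: in an unstressed syllable) → [ə].

[ˈɡaləbəlʃə]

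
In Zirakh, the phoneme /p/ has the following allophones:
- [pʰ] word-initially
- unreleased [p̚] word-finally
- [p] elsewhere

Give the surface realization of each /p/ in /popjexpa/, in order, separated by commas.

Occurrence 1 (position 1): word-initially → [pʰ].
Occurrence 2 (position 3): no conditioning environment matches → elsewhere allophone [p].
Occurrence 3 (position 7): no conditioning environment matches → elsewhere allophone [p].

[pʰ], [p], [p]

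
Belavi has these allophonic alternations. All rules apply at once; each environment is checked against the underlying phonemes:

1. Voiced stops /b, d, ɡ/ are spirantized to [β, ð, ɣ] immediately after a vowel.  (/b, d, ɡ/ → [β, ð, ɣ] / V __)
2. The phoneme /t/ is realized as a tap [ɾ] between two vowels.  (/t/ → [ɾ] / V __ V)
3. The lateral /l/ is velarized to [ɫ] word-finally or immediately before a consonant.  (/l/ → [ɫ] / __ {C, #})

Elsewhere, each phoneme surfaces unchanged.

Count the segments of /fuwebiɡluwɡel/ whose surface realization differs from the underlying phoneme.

3

Segments that undergo a rule: /b/ → [β] (rule 1); /ɡ/ → [ɣ] (rule 1); /l/ → [ɫ] (rule 3).
All other segments surface unchanged.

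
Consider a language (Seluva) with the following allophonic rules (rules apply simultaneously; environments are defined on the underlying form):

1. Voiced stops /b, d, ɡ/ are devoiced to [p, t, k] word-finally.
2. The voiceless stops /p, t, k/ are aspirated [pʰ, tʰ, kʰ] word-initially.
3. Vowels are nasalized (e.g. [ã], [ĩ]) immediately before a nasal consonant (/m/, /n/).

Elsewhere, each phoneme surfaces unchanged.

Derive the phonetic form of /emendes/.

[ẽmẽndes]

Rule 3 applies to /e/ (word-initial: before a nasal consonant) → [ẽ].
Rule 3 applies to /e/ (between /m/ and /n/: before a nasal consonant) → [ẽ].
/d/ (between /n/ and /e/) fails the environment for rule 1, so it stays [d].
/e/ (between /d/ and /s/): rule 3 targets it, but not before a nasal consonant → unchanged [e].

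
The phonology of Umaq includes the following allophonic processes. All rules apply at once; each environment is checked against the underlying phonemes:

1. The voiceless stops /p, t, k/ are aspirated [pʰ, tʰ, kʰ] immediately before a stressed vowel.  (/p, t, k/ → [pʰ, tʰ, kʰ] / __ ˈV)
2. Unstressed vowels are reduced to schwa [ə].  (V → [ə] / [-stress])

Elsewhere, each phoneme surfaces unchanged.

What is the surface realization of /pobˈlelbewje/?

[pəbˈlelbəwjə]

/p/ — word-initial; rule 1 does not apply here → [p].
/o/ — between /p/ and /b/, in an unstressed syllable — surfaces as [ə] (rule 2).
/b/ stays [b].
/l/ — not in any rule's target class → [l].
/e/ (between /l/ and /l/) is in the target of rule 2 but the environment (in an unstressed syllable) is not met → [e].
/l/ (between /e/ and /b/): no rule targets it → [l].
/b/ stays [b].
/e/ (between /b/ and /w/): in an unstressed syllable, so rule 2 applies → [ə].
/w/ — not in any rule's target class → [w].
/j/ stays [j].
/e/ meets the environment for rule 2 (in an unstressed syllable) → [ə].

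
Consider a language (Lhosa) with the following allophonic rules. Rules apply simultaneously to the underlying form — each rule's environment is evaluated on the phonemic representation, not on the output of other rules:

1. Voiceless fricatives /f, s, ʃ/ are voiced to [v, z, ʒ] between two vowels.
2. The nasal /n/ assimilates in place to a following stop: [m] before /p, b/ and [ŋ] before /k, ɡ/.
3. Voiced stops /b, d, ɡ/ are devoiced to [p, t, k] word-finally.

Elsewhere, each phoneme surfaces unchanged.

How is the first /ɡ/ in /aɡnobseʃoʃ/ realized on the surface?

/ɡ/ (between /a/ and /n/) fails the environment for rule 3, so it stays [ɡ].

[ɡ]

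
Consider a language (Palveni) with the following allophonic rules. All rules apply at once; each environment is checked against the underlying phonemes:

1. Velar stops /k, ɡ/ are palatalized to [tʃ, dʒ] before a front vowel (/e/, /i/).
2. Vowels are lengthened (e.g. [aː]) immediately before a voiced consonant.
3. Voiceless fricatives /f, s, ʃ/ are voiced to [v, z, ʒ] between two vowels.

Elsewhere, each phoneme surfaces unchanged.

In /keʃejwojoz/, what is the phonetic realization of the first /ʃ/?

[ʒ]

/ʃ/ (between /e/ and /e/) occurs between two vowels → [ʒ] by rule 3.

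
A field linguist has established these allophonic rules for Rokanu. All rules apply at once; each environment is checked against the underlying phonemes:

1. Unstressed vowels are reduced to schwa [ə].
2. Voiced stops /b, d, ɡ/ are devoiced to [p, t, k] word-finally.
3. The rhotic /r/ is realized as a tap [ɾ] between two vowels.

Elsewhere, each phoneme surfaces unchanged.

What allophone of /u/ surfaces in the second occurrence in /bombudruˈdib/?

[ə]

/u/ (between /r/ and /d/) occurs in an unstressed syllable → [ə] by rule 1.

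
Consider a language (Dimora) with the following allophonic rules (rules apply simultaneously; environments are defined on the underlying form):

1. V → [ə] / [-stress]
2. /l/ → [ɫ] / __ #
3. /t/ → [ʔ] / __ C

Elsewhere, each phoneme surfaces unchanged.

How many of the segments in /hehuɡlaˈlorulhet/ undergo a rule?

5

Segments that undergo a rule: /e/ → [ə] (rule 1); /u/ → [ə] (rule 1); /a/ → [ə] (rule 1); /u/ → [ə] (rule 1); /e/ → [ə] (rule 1).
All other segments surface unchanged.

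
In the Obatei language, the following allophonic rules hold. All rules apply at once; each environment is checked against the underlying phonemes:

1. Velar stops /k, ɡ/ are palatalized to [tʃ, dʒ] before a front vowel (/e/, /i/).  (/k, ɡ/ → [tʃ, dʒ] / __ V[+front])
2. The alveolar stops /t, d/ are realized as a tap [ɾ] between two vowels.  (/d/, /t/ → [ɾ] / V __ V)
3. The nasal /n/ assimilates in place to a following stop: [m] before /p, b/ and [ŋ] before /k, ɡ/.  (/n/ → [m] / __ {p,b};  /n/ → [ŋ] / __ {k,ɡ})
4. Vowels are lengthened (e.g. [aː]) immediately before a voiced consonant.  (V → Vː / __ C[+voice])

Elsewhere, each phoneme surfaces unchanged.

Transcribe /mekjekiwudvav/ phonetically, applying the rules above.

[mekjetʃiːwuːdvaːv]

/m/ (word-initial) is unaffected → [m].
/e/ (between /m/ and /k/) fails the environment for rule 4, so it stays [e].
/k/ (between /e/ and /j/) fails the environment for rule 1, so it stays [k].
/j/ (between /k/ and /e/) is unaffected → [j].
/e/ (between /j/ and /k/): rule 4 targets it, but not before a voiced consonant → unchanged [e].
/k/ (between /e/ and /i/) occurs before a front vowel → [tʃ] by rule 1.
/i/ (between /k/ and /w/) occurs before a voiced consonant → [iː] by rule 4.
/w/ (between /i/ and /u/): no rule targets it → [w].
/u/ (between /w/ and /d/) occurs before a voiced consonant → [uː] by rule 4.
/d/ (between /u/ and /v/) fails the environment for rule 2, so it stays [d].
/v/ (between /d/ and /a/) is unaffected → [v].
/a/ — between /v/ and /v/, before a voiced consonant — surfaces as [aː] (rule 4).
/v/ stays [v].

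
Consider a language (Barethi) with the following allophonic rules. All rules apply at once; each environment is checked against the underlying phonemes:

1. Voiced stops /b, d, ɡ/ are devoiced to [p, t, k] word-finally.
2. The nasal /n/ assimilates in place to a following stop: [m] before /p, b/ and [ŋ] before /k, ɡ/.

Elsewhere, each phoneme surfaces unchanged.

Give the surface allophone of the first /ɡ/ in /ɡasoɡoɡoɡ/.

/ɡ/ (word-initial) is in the target of rule 1 but the environment (word-finally) is not met → [ɡ].

[ɡ]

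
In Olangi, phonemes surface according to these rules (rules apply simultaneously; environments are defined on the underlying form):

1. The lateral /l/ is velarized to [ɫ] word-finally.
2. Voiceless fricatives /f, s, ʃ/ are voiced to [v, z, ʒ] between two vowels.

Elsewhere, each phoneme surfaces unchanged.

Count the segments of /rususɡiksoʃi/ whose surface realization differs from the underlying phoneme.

Segments that undergo a rule: /s/ → [z] (rule 2); /ʃ/ → [ʒ] (rule 2).
All other segments surface unchanged.

2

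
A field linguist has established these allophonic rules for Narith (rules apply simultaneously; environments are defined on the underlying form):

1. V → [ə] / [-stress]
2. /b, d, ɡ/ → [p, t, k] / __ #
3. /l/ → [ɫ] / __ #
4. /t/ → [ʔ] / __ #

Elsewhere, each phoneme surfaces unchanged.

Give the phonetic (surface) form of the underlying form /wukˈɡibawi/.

/w/ stays [w].
/u/ meets the environment for rule 1 (in an unstressed syllable) → [ə].
/k/ (between /u/ and /ɡ/): no rule targets it → [k].
/ɡ/ (between /k/ and /i/) is in the target of rule 2 but the environment (word-finally) is not met → [ɡ].
/i/ (between /ɡ/ and /b/) is in the target of rule 1 but the environment (in an unstressed syllable) is not met → [i].
/b/ — between /i/ and /a/; rule 2 does not apply here → [b].
/a/ (between /b/ and /w/) occurs in an unstressed syllable → [ə] by rule 1.
/w/ — not in any rule's target class → [w].
/i/ meets the environment for rule 1 (in an unstressed syllable) → [ə].

[wəkˈɡibəwə]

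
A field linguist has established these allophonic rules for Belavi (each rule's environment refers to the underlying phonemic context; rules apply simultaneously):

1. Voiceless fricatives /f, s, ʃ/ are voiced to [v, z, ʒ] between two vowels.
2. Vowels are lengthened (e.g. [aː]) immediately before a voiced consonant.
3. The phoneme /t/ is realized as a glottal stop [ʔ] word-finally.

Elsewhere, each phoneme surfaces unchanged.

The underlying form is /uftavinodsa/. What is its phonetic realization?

[uftaːviːnoːdsa]

/u/ (word-initial): rule 2 targets it, but not before a voiced consonant → unchanged [u].
/f/ (between /u/ and /t/) is in the target of rule 1 but the environment (between two vowels) is not met → [f].
/t/ (between /f/ and /a/) is in the target of rule 3 but the environment (word-finally) is not met → [t].
/a/ (between /t/ and /v/) occurs before a voiced consonant → [aː] by rule 2.
/v/ stays [v].
/i/ meets the environment for rule 2 (before a voiced consonant) → [iː].
/n/ — not in any rule's target class → [n].
Rule 2 applies to /o/ (between /n/ and /d/: before a voiced consonant) → [oː].
/d/ (between /o/ and /s/) is unaffected → [d].
/s/ (between /d/ and /a/) fails the environment for rule 1, so it stays [s].
/a/ (word-final) is in the target of rule 2 but the environment (before a voiced consonant) is not met → [a].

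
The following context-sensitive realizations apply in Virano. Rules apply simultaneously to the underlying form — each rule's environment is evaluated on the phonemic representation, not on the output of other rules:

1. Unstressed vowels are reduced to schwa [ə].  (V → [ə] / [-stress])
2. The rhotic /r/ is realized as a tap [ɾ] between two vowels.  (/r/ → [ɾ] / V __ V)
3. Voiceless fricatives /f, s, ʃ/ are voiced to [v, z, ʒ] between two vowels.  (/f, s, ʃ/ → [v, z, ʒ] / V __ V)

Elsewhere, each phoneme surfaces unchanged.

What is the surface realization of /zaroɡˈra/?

[zəɾəɡˈra]

/z/ (word-initial): no rule targets it → [z].
Rule 1 applies to /a/ (between /z/ and /r/: in an unstressed syllable) → [ə].
/r/ (between /a/ and /o/) occurs between two vowels → [ɾ] by rule 2.
/o/ (between /r/ and /ɡ/) occurs in an unstressed syllable → [ə] by rule 1.
/ɡ/ stays [ɡ].
/r/ (between /ɡ/ and /a/) is in the target of rule 2 but the environment (between two vowels) is not met → [r].
/a/ (word-final): rule 1 targets it, but not in an unstressed syllable → unchanged [a].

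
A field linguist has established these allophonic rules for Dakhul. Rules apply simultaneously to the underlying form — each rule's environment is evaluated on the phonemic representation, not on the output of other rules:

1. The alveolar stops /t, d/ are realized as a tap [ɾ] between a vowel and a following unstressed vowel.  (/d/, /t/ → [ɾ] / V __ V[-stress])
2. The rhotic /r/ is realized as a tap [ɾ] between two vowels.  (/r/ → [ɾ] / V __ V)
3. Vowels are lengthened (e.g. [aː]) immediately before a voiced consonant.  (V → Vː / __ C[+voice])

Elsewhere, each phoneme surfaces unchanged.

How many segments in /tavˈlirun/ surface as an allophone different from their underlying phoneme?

4

Segments that undergo a rule: /a/ → [aː] (rule 3); /i/ → [iː] (rule 3); /r/ → [ɾ] (rule 2); /u/ → [uː] (rule 3).
All other segments surface unchanged.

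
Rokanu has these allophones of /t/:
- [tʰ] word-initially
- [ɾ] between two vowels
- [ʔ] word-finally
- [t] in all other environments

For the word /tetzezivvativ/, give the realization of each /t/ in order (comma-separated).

Occurrence 1 (position 1): word-initially → [tʰ].
Occurrence 2 (position 3): no conditioning environment matches → elsewhere allophone [t].
Occurrence 3 (position 11): between two vowels → [ɾ].

[tʰ], [t], [ɾ]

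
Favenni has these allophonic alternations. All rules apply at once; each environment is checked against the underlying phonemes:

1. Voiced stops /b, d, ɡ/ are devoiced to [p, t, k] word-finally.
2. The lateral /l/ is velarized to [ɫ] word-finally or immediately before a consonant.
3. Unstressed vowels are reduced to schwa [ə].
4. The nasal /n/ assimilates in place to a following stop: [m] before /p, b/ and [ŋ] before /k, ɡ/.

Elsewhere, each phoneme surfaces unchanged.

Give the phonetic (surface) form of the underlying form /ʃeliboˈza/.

[ʃələbəˈza]

/ʃ/ — not in any rule's target class → [ʃ].
/e/ — between /ʃ/ and /l/, in an unstressed syllable — surfaces as [ə] (rule 3).
/l/ (between /e/ and /i/) fails the environment for rule 2, so it stays [l].
/i/ (between /l/ and /b/): in an unstressed syllable, so rule 3 applies → [ə].
/b/ — between /i/ and /o/; rule 1 does not apply here → [b].
Rule 3 applies to /o/ (between /b/ and /z/: in an unstressed syllable) → [ə].
/z/ (between /o/ and /a/): no rule targets it → [z].
/a/ (word-final) fails the environment for rule 3, so it stays [a].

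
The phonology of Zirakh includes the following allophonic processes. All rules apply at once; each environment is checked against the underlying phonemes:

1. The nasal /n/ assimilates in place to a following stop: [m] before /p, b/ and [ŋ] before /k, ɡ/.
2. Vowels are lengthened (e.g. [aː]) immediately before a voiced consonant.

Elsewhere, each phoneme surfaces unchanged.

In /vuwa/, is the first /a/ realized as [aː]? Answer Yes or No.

/a/ (word-final) is in the target of rule 2 but the environment (before a voiced consonant) is not met → [a].
The actual realization is [a], not [aː].

No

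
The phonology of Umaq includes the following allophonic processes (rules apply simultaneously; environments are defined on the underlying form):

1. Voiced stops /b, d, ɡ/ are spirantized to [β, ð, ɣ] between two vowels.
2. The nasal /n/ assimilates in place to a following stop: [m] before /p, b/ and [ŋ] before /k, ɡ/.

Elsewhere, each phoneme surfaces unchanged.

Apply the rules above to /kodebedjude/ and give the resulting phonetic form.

/k/ stays [k].
/o/ (between /k/ and /d/) is unaffected → [o].
/d/ — between /o/ and /e/, between two vowels — surfaces as [ð] (rule 1).
/e/ (between /d/ and /b/): no rule targets it → [e].
/b/ — between /e/ and /e/, between two vowels — surfaces as [β] (rule 1).
/e/ (between /b/ and /d/): no rule targets it → [e].
/d/ (between /e/ and /j/) fails the environment for rule 1, so it stays [d].
/j/ (between /d/ and /u/) is unaffected → [j].
/u/ (between /j/ and /d/) is unaffected → [u].
/d/ (between /u/ and /e/): between two vowels, so rule 1 applies → [ð].
/e/ stays [e].

[koðeβedjuðe]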